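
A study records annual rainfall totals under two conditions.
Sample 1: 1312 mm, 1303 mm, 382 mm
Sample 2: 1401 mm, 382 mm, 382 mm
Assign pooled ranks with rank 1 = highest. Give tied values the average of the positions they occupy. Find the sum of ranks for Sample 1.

Sorted (descending): 1401, 1312, 1303, 382, 382, 382
The 3 values of 382 occupy positions 4–6 → average rank 5.
Sample 1 values → pooled ranks: 1312→2, 1303→3, 382→5
Rank sum = 2 + 3 + 5 = 10

10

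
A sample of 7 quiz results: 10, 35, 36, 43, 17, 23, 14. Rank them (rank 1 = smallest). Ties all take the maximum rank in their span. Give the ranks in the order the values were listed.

Sorted (ascending): 10, 14, 17, 23, 35, 36, 43
No ties — each value takes its position as its rank.

1, 5, 6, 7, 3, 4, 2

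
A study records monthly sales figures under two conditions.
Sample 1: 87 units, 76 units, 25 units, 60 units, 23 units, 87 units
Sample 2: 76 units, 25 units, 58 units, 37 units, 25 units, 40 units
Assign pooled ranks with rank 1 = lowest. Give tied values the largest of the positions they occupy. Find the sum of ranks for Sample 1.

Sorted (ascending): 23, 25, 25, 25, 37, 40, 58, 60, 76, 76, 87, 87
The 3 values of 25 occupy positions 2–4 → each gets rank 4.
The 2 values of 76 occupy positions 9–10 → each gets rank 10.
The 2 values of 87 occupy positions 11–12 → each gets rank 12.
Sample 1 values → pooled ranks: 87→12, 76→10, 25→4, 60→8, 23→1, 87→12
Rank sum = 12 + 10 + 4 + 8 + 1 + 12 = 47

47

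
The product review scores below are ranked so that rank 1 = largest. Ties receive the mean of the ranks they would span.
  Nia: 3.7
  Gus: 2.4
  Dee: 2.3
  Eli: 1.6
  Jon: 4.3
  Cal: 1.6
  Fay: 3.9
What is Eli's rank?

Sorted (descending): 4.3, 3.9, 3.7, 2.4, 2.3, 1.6, 1.6
The 2 values of 1.6 occupy positions 6–7 → average rank (6+7)/2 = 6.5.
Eli has value 1.6 → rank 6.5.

6.5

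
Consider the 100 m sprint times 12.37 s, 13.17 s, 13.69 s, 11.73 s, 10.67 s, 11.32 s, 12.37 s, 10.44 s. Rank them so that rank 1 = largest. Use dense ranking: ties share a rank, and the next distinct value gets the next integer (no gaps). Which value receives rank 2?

Sorted (descending): 13.69, 13.17, 12.37, 12.37, 11.73, 11.32, 10.67, 10.44
The 2 values of 12.37 share dense rank 3.
Remaining distinct values take the next consecutive integers.
Rank 2 → value 13.17.

13.17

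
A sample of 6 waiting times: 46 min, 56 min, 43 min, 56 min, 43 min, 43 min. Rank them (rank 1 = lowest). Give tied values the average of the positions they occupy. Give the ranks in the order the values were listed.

Sorted (ascending): 43, 43, 43, 46, 56, 56
The 3 values of 43 occupy positions 1–3 → average rank 2.
The 2 values of 56 occupy positions 5–6 → average rank (5+6)/2 = 5.5.

4, 5.5, 2, 5.5, 2, 2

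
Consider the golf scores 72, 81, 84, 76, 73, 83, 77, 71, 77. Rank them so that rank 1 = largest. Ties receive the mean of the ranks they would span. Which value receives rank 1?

Sorted (descending): 84, 83, 81, 77, 77, 76, 73, 72, 71
The 2 values of 77 occupy positions 4–5 → average rank (4+5)/2 = 4.5.
Rank 1 → value 84.

84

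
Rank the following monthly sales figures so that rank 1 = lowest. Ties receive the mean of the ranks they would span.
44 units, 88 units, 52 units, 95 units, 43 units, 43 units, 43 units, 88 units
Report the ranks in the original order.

4, 6.5, 5, 8, 2, 2, 2, 6.5

Sorted (ascending): 43, 43, 43, 44, 52, 88, 88, 95
The 3 values of 43 occupy positions 1–3 → average rank 2.
The 2 values of 88 occupy positions 6–7 → average rank (6+7)/2 = 6.5.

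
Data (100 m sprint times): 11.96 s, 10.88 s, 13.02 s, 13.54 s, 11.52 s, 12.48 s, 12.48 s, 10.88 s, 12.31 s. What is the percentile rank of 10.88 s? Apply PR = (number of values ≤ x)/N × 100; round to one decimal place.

22.2

N = 9.
Strictly below 10.88: 0. Equal to 10.88: 2.
PR = 2/9 × 100 = 22.2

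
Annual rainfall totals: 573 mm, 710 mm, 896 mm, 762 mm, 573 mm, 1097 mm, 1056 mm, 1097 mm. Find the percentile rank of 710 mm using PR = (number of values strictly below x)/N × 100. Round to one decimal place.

N = 8.
Strictly below 710: 2. Equal to 710: 1.
PR = 2/8 × 100 = 25.0

25.0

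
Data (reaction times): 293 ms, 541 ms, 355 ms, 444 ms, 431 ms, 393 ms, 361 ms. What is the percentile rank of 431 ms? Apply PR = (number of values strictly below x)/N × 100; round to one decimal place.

57.1

N = 7.
Strictly below 431: 4. Equal to 431: 1.
PR = 4/7 × 100 = 57.1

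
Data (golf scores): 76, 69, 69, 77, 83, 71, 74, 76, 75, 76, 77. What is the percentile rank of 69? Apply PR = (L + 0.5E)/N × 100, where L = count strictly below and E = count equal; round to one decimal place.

9.1

N = 11.
Strictly below 69: 0. Equal to 69: 2.
PR = (0 + 0.5·2)/11 × 100 = 9.1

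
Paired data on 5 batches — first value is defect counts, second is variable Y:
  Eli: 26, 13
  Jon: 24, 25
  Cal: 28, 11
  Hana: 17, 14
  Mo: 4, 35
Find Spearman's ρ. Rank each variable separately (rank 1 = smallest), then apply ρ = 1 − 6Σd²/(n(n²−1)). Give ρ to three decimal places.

Ranks of variable 1: 4, 3, 5, 2, 1
Ranks of variable 2: 2, 4, 1, 3, 5
d = r₁ − r₂: 2, -1, 4, -1, -4
d²: 4, 1, 16, 1, 16; Σd² = 38
ρ = 1 − 6·38/(5·24) = 1 − 228/120 = -0.900

-0.900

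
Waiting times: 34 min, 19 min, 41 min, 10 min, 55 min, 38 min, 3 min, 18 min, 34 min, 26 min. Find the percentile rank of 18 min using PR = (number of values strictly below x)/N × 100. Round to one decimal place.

20.0

N = 10.
Strictly below 18: 2. Equal to 18: 1.
PR = 2/10 × 100 = 20.0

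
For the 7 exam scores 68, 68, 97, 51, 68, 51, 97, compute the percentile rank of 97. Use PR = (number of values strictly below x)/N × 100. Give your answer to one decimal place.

71.4

N = 7.
Strictly below 97: 5. Equal to 97: 2.
PR = 5/7 × 100 = 71.4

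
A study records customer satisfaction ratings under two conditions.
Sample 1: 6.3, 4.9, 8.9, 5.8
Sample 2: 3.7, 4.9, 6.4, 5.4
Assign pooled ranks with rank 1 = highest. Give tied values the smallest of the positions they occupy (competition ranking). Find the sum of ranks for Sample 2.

Sorted (descending): 8.9, 6.4, 6.3, 5.8, 5.4, 4.9, 4.9, 3.7
The 2 values of 4.9 occupy positions 6–7 → each gets rank 6.
Sample 2 values → pooled ranks: 3.7→8, 4.9→6, 6.4→2, 5.4→5
Rank sum = 8 + 6 + 2 + 5 = 21

21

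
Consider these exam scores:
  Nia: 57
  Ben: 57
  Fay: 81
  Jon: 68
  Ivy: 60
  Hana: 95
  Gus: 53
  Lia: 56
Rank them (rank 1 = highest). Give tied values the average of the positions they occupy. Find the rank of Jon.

3

Sorted (descending): 95, 81, 68, 60, 57, 57, 56, 53
The 2 values of 57 occupy positions 5–6 → average rank (5+6)/2 = 5.5.
Jon has value 68 → rank 3.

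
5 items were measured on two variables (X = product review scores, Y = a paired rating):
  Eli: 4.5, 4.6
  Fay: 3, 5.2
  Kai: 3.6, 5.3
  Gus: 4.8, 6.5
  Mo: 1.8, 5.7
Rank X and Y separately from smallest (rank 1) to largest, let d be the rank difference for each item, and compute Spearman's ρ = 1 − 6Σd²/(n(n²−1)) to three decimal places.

Ranks of variable 1: 4, 2, 3, 5, 1
Ranks of variable 2: 1, 2, 3, 5, 4
d = r₁ − r₂: 3, 0, 0, 0, -3
d²: 9, 0, 0, 0, 9; Σd² = 18
ρ = 1 − 6·18/(5·24) = 1 − 108/120 = 0.100

0.100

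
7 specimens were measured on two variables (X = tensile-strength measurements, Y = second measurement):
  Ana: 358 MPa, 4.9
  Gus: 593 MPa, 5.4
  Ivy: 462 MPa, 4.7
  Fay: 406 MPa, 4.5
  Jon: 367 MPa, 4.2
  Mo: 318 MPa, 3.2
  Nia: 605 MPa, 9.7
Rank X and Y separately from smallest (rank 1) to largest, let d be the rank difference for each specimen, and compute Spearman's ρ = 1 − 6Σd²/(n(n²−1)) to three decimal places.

Ranks of variable 1: 2, 6, 5, 4, 3, 1, 7
Ranks of variable 2: 5, 6, 4, 3, 2, 1, 7
d = r₁ − r₂: -3, 0, 1, 1, 1, 0, 0
d²: 9, 0, 1, 1, 1, 0, 0; Σd² = 12
ρ = 1 − 6·12/(7·48) = 1 − 72/336 = 0.786

0.786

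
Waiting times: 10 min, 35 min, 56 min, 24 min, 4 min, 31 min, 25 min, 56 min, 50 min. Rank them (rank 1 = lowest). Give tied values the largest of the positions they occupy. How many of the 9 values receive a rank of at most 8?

7

Sorted (ascending): 4, 10, 24, 25, 31, 35, 50, 56, 56
The 2 values of 56 occupy positions 8–9 → each gets rank 9.
Ranks ≤ 8: {1, 2, 3, 4, 5, 6, 7} → 7 values.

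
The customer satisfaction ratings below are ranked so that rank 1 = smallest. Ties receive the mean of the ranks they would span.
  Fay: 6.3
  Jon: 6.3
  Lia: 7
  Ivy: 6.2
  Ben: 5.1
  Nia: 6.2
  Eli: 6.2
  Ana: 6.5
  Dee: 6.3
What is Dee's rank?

6

Sorted (ascending): 5.1, 6.2, 6.2, 6.2, 6.3, 6.3, 6.3, 6.5, 7
The 3 values of 6.2 occupy positions 2–4 → average rank 3.
The 3 values of 6.3 occupy positions 5–7 → average rank 6.
Dee has value 6.3 → rank 6.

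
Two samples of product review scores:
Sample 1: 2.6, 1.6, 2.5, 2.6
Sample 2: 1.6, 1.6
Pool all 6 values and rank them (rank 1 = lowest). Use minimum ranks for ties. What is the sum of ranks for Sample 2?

Sorted (ascending): 1.6, 1.6, 1.6, 2.5, 2.6, 2.6
The 3 values of 1.6 occupy positions 1–3 → each gets rank 1.
The 2 values of 2.6 occupy positions 5–6 → each gets rank 5.
Sample 2 values → pooled ranks: 1.6→1, 1.6→1
Rank sum = 1 + 1 = 2

2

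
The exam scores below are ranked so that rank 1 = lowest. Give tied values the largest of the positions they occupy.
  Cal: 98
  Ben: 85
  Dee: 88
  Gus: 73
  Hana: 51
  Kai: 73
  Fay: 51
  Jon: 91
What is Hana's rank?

2

Sorted (ascending): 51, 51, 73, 73, 85, 88, 91, 98
The 2 values of 51 occupy positions 1–2 → each gets rank 2.
The 2 values of 73 occupy positions 3–4 → each gets rank 4.
Hana has value 51 → rank 2.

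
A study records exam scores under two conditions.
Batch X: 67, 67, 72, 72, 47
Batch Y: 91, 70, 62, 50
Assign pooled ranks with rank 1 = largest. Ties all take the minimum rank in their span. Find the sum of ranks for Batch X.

Sorted (descending): 91, 72, 72, 70, 67, 67, 62, 50, 47
The 2 values of 72 occupy positions 2–3 → each gets rank 2.
The 2 values of 67 occupy positions 5–6 → each gets rank 5.
Batch X values → pooled ranks: 67→5, 67→5, 72→2, 72→2, 47→9
Rank sum = 5 + 5 + 2 + 2 + 9 = 23

23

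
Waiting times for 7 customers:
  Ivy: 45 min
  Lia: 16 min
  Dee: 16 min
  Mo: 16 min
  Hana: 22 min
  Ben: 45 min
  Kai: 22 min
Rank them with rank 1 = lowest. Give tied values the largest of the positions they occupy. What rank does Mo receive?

3

Sorted (ascending): 16, 16, 16, 22, 22, 45, 45
The 3 values of 16 occupy positions 1–3 → each gets rank 3.
The 2 values of 22 occupy positions 4–5 → each gets rank 5.
The 2 values of 45 occupy positions 6–7 → each gets rank 7.
Mo has value 16 min → rank 3.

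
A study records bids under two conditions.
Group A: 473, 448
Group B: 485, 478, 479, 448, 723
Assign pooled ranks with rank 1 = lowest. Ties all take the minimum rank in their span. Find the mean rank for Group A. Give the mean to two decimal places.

Sorted (ascending): 448, 448, 473, 478, 479, 485, 723
The 2 values of 448 occupy positions 1–2 → each gets rank 1.
Group A values → pooled ranks: 473→3, 448→1
Mean rank = (3 + 1) / 2 = 2.00

2.00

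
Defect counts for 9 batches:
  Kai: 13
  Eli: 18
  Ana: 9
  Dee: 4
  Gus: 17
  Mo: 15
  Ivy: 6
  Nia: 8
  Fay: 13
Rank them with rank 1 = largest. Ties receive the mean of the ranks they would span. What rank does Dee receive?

9

Sorted (descending): 18, 17, 15, 13, 13, 9, 8, 6, 4
The 2 values of 13 occupy positions 4–5 → average rank (4+5)/2 = 4.5.
Dee has value 4 → rank 9.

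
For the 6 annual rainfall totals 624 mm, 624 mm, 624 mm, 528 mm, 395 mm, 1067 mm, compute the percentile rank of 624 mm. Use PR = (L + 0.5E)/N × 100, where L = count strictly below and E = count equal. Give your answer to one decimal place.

N = 6.
Strictly below 624: 2. Equal to 624: 3.
PR = (2 + 0.5·3)/6 × 100 = 58.3

58.3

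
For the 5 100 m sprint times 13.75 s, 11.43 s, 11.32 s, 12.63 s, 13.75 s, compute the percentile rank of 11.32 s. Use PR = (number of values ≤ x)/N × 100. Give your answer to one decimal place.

N = 5.
Strictly below 11.32: 0. Equal to 11.32: 1.
PR = 1/5 × 100 = 20.0

20.0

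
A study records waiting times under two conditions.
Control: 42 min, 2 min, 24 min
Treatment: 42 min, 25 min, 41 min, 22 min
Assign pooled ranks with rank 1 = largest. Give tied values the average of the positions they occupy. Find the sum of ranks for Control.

13.5

Sorted (descending): 42, 42, 41, 25, 24, 22, 2
The 2 values of 42 occupy positions 1–2 → average rank (1+2)/2 = 1.5.
Control values → pooled ranks: 42→1.5, 2→7, 24→5
Rank sum = 1.5 + 7 + 5 = 13.5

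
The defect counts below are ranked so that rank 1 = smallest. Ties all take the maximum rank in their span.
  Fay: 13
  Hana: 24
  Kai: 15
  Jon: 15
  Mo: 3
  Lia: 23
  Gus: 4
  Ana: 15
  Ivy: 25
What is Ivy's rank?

Sorted (ascending): 3, 4, 13, 15, 15, 15, 23, 24, 25
The 3 values of 15 occupy positions 4–6 → each gets rank 6.
Ivy has value 25 → rank 9.

9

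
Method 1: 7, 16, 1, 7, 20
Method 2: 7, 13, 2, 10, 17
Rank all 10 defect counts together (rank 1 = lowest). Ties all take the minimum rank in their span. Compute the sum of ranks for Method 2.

27

Sorted (ascending): 1, 2, 7, 7, 7, 10, 13, 16, 17, 20
The 3 values of 7 occupy positions 3–5 → each gets rank 3.
Method 2 values → pooled ranks: 7→3, 13→7, 2→2, 10→6, 17→9
Rank sum = 3 + 7 + 2 + 6 + 9 = 27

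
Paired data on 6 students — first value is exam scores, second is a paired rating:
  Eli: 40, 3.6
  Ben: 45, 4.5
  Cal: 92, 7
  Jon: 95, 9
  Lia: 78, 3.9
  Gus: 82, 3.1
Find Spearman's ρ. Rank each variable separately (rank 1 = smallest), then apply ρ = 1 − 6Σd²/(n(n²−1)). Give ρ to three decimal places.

Ranks of variable 1: 1, 2, 5, 6, 3, 4
Ranks of variable 2: 2, 4, 5, 6, 3, 1
d = r₁ − r₂: -1, -2, 0, 0, 0, 3
d²: 1, 4, 0, 0, 0, 9; Σd² = 14
ρ = 1 − 6·14/(6·35) = 1 − 84/210 = 0.600

0.600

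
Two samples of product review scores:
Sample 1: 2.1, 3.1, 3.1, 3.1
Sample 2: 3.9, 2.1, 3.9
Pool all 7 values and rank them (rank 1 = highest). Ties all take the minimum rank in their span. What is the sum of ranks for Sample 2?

8

Sorted (descending): 3.9, 3.9, 3.1, 3.1, 3.1, 2.1, 2.1
The 2 values of 3.9 occupy positions 1–2 → each gets rank 1.
The 3 values of 3.1 occupy positions 3–5 → each gets rank 3.
The 2 values of 2.1 occupy positions 6–7 → each gets rank 6.
Sample 2 values → pooled ranks: 3.9→1, 2.1→6, 3.9→1
Rank sum = 1 + 6 + 1 = 8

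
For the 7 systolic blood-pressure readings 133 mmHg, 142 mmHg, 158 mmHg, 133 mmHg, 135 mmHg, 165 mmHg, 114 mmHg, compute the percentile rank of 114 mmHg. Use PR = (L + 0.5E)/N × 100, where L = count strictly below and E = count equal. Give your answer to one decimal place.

7.1

N = 7.
Strictly below 114: 0. Equal to 114: 1.
PR = (0 + 0.5·1)/7 × 100 = 7.1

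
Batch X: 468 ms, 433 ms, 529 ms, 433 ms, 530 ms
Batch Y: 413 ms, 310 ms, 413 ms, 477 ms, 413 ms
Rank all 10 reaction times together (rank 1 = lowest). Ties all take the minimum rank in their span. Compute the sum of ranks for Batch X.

36

Sorted (ascending): 310, 413, 413, 413, 433, 433, 468, 477, 529, 530
The 3 values of 413 occupy positions 2–4 → each gets rank 2.
The 2 values of 433 occupy positions 5–6 → each gets rank 5.
Batch X values → pooled ranks: 468→7, 433→5, 529→9, 433→5, 530→10
Rank sum = 7 + 5 + 9 + 5 + 10 = 36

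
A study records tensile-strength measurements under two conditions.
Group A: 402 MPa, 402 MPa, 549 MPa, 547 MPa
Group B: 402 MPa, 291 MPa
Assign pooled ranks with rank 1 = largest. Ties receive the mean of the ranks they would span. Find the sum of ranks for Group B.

Sorted (descending): 549, 547, 402, 402, 402, 291
The 3 values of 402 occupy positions 3–5 → average rank 4.
Group B values → pooled ranks: 402→4, 291→6
Rank sum = 4 + 6 = 10

10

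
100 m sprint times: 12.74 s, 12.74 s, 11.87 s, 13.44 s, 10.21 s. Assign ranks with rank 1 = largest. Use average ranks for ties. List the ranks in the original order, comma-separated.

Sorted (descending): 13.44, 12.74, 12.74, 11.87, 10.21
The 2 values of 12.74 occupy positions 2–3 → average rank (2+3)/2 = 2.5.

2.5, 2.5, 4, 1, 5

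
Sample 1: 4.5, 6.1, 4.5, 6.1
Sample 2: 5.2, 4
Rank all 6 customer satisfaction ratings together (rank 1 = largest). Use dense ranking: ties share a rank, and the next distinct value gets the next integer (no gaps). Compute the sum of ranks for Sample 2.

6

Sorted (descending): 6.1, 6.1, 5.2, 4.5, 4.5, 4
The 2 values of 6.1 share dense rank 1.
The 2 values of 4.5 share dense rank 3.
Remaining distinct values take the next consecutive integers.
Sample 2 values → pooled ranks: 5.2→2, 4→4
Rank sum = 2 + 4 = 6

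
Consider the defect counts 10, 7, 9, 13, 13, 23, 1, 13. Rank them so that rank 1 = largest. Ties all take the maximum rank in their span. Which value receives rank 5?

10

Sorted (descending): 23, 13, 13, 13, 10, 9, 7, 1
The 3 values of 13 occupy positions 2–4 → each gets rank 4.
Rank 5 → value 10.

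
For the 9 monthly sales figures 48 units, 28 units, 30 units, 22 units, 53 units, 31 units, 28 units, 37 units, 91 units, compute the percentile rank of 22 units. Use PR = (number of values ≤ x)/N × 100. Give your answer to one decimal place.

N = 9.
Strictly below 22: 0. Equal to 22: 1.
PR = 1/9 × 100 = 11.1

11.1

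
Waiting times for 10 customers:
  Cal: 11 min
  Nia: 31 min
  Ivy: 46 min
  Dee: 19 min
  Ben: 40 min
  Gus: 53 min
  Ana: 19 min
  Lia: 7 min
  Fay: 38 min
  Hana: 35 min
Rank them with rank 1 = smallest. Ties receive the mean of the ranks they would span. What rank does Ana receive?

3.5

Sorted (ascending): 7, 11, 19, 19, 31, 35, 38, 40, 46, 53
The 2 values of 19 occupy positions 3–4 → average rank (3+4)/2 = 3.5.
Ana has value 19 min → rank 3.5.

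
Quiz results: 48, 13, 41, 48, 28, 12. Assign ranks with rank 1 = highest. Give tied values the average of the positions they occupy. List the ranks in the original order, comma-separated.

Sorted (descending): 48, 48, 41, 28, 13, 12
The 2 values of 48 occupy positions 1–2 → average rank (1+2)/2 = 1.5.

1.5, 5, 3, 1.5, 4, 6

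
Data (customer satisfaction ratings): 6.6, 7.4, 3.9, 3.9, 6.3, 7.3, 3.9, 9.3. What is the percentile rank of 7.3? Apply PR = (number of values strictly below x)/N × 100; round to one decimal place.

N = 8.
Strictly below 7.3: 5. Equal to 7.3: 1.
PR = 5/8 × 100 = 62.5

62.5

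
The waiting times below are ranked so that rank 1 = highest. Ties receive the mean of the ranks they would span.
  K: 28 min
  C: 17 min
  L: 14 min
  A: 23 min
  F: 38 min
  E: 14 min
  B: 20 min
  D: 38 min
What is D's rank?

1.5

Sorted (descending): 38, 38, 28, 23, 20, 17, 14, 14
The 2 values of 38 occupy positions 1–2 → average rank (1+2)/2 = 1.5.
The 2 values of 14 occupy positions 7–8 → average rank (7+8)/2 = 7.5.
D has value 38 min → rank 1.5.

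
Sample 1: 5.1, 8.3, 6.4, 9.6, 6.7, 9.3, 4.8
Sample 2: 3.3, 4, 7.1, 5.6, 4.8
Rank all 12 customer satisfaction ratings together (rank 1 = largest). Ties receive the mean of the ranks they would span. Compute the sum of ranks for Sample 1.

Sorted (descending): 9.6, 9.3, 8.3, 7.1, 6.7, 6.4, 5.6, 5.1, 4.8, 4.8, 4, 3.3
The 2 values of 4.8 occupy positions 9–10 → average rank (9+10)/2 = 9.5.
Sample 1 values → pooled ranks: 5.1→8, 8.3→3, 6.4→6, 9.6→1, 6.7→5, 9.3→2, 4.8→9.5
Rank sum = 8 + 3 + 6 + 1 + 5 + 2 + 9.5 = 34.5

34.5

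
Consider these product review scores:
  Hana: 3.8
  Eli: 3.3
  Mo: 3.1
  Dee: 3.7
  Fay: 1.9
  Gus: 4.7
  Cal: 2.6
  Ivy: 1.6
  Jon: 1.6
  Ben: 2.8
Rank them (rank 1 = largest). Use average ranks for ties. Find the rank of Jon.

9.5

Sorted (descending): 4.7, 3.8, 3.7, 3.3, 3.1, 2.8, 2.6, 1.9, 1.6, 1.6
The 2 values of 1.6 occupy positions 9–10 → average rank (9+10)/2 = 9.5.
Jon has value 1.6 → rank 9.5.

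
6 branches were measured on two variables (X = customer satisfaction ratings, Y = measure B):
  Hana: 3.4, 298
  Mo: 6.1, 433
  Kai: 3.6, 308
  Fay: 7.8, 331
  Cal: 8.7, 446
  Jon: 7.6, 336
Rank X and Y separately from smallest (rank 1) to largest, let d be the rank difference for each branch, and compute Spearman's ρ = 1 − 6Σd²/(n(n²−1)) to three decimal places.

Ranks of variable 1: 1, 3, 2, 5, 6, 4
Ranks of variable 2: 1, 5, 2, 3, 6, 4
d = r₁ − r₂: 0, -2, 0, 2, 0, 0
d²: 0, 4, 0, 4, 0, 0; Σd² = 8
ρ = 1 − 6·8/(6·35) = 1 − 48/210 = 0.771

0.771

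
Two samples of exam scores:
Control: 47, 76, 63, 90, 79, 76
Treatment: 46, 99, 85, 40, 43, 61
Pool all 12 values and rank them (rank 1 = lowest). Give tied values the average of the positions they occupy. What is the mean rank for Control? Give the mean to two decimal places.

Sorted (ascending): 40, 43, 46, 47, 61, 63, 76, 76, 79, 85, 90, 99
The 2 values of 76 occupy positions 7–8 → average rank (7+8)/2 = 7.5.
Control values → pooled ranks: 47→4, 76→7.5, 63→6, 90→11, 79→9, 76→7.5
Mean rank = (4 + 7.5 + 6 + 11 + 9 + 7.5) / 6 = 7.50

7.50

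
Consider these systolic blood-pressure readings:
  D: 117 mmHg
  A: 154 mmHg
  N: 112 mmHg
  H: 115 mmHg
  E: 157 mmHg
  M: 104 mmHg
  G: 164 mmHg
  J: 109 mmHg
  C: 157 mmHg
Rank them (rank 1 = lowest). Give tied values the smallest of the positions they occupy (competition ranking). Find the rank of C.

Sorted (ascending): 104, 109, 112, 115, 117, 154, 157, 157, 164
The 2 values of 157 occupy positions 7–8 → each gets rank 7.
C has value 157 mmHg → rank 7.

7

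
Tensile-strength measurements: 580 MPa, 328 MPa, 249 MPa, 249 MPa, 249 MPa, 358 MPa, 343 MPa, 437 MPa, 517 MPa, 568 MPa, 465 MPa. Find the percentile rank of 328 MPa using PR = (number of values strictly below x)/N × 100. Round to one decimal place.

27.3

N = 11.
Strictly below 328: 3. Equal to 328: 1.
PR = 3/11 × 100 = 27.3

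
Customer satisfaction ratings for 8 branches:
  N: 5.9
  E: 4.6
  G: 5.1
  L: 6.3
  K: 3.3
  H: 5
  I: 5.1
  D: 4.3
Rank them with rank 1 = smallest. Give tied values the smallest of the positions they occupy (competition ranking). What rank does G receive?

Sorted (ascending): 3.3, 4.3, 4.6, 5, 5.1, 5.1, 5.9, 6.3
The 2 values of 5.1 occupy positions 5–6 → each gets rank 5.
G has value 5.1 → rank 5.

5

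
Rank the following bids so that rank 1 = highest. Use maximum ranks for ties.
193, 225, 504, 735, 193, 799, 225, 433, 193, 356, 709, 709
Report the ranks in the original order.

Sorted (descending): 799, 735, 709, 709, 504, 433, 356, 225, 225, 193, 193, 193
The 2 values of 709 occupy positions 3–4 → each gets rank 4.
The 2 values of 225 occupy positions 8–9 → each gets rank 9.
The 3 values of 193 occupy positions 10–12 → each gets rank 12.

12, 9, 5, 2, 12, 1, 9, 6, 12, 7, 4, 4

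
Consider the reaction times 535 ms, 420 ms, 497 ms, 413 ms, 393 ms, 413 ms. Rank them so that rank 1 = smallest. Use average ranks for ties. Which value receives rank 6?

Sorted (ascending): 393, 413, 413, 420, 497, 535
The 2 values of 413 occupy positions 2–3 → average rank (2+3)/2 = 2.5.
Rank 6 → value 535.

535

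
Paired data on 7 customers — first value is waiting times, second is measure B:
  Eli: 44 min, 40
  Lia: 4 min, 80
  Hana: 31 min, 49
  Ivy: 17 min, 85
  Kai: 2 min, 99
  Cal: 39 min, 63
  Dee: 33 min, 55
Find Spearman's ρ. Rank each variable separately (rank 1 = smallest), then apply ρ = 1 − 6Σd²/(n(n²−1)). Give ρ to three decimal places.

Ranks of variable 1: 7, 2, 4, 3, 1, 6, 5
Ranks of variable 2: 1, 5, 2, 6, 7, 4, 3
d = r₁ − r₂: 6, -3, 2, -3, -6, 2, 2
d²: 36, 9, 4, 9, 36, 4, 4; Σd² = 102
ρ = 1 − 6·102/(7·48) = 1 − 612/336 = -0.821

-0.821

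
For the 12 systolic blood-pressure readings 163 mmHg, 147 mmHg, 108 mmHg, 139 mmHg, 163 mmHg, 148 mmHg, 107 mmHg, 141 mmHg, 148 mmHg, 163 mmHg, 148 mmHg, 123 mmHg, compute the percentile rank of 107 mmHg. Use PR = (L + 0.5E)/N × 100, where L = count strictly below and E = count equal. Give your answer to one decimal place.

4.2

N = 12.
Strictly below 107: 0. Equal to 107: 1.
PR = (0 + 0.5·1)/12 × 100 = 4.2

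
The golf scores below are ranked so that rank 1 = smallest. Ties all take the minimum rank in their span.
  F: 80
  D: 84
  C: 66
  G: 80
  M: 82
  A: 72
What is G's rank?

Sorted (ascending): 66, 72, 80, 80, 82, 84
The 2 values of 80 occupy positions 3–4 → each gets rank 3.
G has value 80 → rank 3.

3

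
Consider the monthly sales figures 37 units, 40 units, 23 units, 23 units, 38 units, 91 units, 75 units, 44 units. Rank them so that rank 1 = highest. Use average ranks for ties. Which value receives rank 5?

38

Sorted (descending): 91, 75, 44, 40, 38, 37, 23, 23
The 2 values of 23 occupy positions 7–8 → average rank (7+8)/2 = 7.5.
Rank 5 → value 38.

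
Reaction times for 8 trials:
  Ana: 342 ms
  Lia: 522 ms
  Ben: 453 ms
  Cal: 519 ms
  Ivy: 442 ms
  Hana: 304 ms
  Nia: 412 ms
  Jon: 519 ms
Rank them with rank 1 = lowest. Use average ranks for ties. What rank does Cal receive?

6.5

Sorted (ascending): 304, 342, 412, 442, 453, 519, 519, 522
The 2 values of 519 occupy positions 6–7 → average rank (6+7)/2 = 6.5.
Cal has value 519 ms → rank 6.5.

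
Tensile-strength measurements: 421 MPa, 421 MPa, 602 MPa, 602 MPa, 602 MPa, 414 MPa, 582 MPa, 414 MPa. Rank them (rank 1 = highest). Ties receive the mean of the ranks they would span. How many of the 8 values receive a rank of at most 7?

Sorted (descending): 602, 602, 602, 582, 421, 421, 414, 414
The 3 values of 602 occupy positions 1–3 → average rank 2.
The 2 values of 421 occupy positions 5–6 → average rank (5+6)/2 = 5.5.
The 2 values of 414 occupy positions 7–8 → average rank (7+8)/2 = 7.5.
Ranks ≤ 7: {2, 2, 2, 4, 5.5, 5.5} → 6 values.

6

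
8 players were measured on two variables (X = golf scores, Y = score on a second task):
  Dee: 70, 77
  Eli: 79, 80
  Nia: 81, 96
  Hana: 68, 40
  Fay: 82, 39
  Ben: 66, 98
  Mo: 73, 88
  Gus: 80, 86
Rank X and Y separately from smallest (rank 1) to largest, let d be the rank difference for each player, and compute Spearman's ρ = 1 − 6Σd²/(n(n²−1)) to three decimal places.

-0.238

Ranks of variable 1: 3, 5, 7, 2, 8, 1, 4, 6
Ranks of variable 2: 3, 4, 7, 2, 1, 8, 6, 5
d = r₁ − r₂: 0, 1, 0, 0, 7, -7, -2, 1
d²: 0, 1, 0, 0, 49, 49, 4, 1; Σd² = 104
ρ = 1 − 6·104/(8·63) = 1 − 624/504 = -0.238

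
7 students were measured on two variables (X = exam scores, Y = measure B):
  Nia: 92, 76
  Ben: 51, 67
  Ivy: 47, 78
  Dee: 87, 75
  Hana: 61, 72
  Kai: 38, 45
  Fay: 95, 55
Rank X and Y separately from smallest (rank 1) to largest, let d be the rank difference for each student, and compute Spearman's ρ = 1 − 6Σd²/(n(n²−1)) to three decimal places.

0.107

Ranks of variable 1: 6, 3, 2, 5, 4, 1, 7
Ranks of variable 2: 6, 3, 7, 5, 4, 1, 2
d = r₁ − r₂: 0, 0, -5, 0, 0, 0, 5
d²: 0, 0, 25, 0, 0, 0, 25; Σd² = 50
ρ = 1 − 6·50/(7·48) = 1 − 300/336 = 0.107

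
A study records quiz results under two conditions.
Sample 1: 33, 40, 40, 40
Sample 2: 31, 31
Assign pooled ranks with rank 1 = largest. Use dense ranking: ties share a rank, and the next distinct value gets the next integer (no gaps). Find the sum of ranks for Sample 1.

5

Sorted (descending): 40, 40, 40, 33, 31, 31
The 3 values of 40 share dense rank 1.
The 2 values of 31 share dense rank 3.
Remaining distinct values take the next consecutive integers.
Sample 1 values → pooled ranks: 33→2, 40→1, 40→1, 40→1
Rank sum = 2 + 1 + 1 + 1 = 5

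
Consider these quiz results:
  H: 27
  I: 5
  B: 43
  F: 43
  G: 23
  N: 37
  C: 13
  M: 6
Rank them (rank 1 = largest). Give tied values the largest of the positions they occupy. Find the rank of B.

Sorted (descending): 43, 43, 37, 27, 23, 13, 6, 5
The 2 values of 43 occupy positions 1–2 → each gets rank 2.
B has value 43 → rank 2.

2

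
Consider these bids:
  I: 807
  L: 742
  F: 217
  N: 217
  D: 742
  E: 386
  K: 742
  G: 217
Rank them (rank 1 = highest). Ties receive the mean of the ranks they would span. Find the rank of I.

Sorted (descending): 807, 742, 742, 742, 386, 217, 217, 217
The 3 values of 742 occupy positions 2–4 → average rank 3.
The 3 values of 217 occupy positions 6–8 → average rank 7.
I has value 807 → rank 1.

1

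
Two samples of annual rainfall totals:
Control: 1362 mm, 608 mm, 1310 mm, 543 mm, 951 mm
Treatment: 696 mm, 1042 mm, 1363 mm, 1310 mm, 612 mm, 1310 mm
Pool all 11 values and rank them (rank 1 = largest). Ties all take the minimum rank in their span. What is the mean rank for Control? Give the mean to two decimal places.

Sorted (descending): 1363, 1362, 1310, 1310, 1310, 1042, 951, 696, 612, 608, 543
The 3 values of 1310 occupy positions 3–5 → each gets rank 3.
Control values → pooled ranks: 1362→2, 608→10, 1310→3, 543→11, 951→7
Mean rank = (2 + 10 + 3 + 11 + 7) / 5 = 6.60

6.60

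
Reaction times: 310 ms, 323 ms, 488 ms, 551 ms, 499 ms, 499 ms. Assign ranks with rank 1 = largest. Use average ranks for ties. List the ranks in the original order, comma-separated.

Sorted (descending): 551, 499, 499, 488, 323, 310
The 2 values of 499 occupy positions 2–3 → average rank (2+3)/2 = 2.5.

6, 5, 4, 1, 2.5, 2.5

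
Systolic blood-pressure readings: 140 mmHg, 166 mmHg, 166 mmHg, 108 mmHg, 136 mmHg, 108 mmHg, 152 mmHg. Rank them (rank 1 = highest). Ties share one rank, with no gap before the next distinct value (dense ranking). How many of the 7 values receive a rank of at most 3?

Sorted (descending): 166, 166, 152, 140, 136, 108, 108
The 2 values of 166 share dense rank 1.
The 2 values of 108 share dense rank 5.
Remaining distinct values take the next consecutive integers.
Ranks ≤ 3: {1, 1, 2, 3} → 4 values.

4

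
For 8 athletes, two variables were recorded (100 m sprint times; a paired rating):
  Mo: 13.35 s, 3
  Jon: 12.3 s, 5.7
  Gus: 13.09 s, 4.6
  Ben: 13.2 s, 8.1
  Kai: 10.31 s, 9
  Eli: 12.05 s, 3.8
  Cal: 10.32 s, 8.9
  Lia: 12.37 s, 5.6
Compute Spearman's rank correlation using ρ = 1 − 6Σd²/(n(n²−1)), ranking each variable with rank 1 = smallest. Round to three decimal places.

-0.619

Ranks of variable 1: 8, 4, 6, 7, 1, 3, 2, 5
Ranks of variable 2: 1, 5, 3, 6, 8, 2, 7, 4
d = r₁ − r₂: 7, -1, 3, 1, -7, 1, -5, 1
d²: 49, 1, 9, 1, 49, 1, 25, 1; Σd² = 136
ρ = 1 − 6·136/(8·63) = 1 − 816/504 = -0.619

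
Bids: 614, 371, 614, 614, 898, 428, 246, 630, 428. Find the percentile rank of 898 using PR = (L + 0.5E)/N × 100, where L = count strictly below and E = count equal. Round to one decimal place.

N = 9.
Strictly below 898: 8. Equal to 898: 1.
PR = (8 + 0.5·1)/9 × 100 = 94.4

94.4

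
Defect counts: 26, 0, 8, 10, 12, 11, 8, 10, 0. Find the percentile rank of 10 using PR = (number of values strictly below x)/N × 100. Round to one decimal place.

44.4

N = 9.
Strictly below 10: 4. Equal to 10: 2.
PR = 4/9 × 100 = 44.4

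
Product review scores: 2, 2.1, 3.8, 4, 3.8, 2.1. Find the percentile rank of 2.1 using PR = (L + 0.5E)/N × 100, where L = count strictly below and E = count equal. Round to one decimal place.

N = 6.
Strictly below 2.1: 1. Equal to 2.1: 2.
PR = (1 + 0.5·2)/6 × 100 = 33.3

33.3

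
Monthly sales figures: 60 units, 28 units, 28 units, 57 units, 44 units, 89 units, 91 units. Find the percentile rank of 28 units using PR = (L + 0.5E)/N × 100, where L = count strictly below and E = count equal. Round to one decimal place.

14.3

N = 7.
Strictly below 28: 0. Equal to 28: 2.
PR = (0 + 0.5·2)/7 × 100 = 14.3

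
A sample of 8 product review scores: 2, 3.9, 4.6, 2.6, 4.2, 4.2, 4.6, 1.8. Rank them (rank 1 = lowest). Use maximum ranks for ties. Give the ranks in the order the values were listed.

Sorted (ascending): 1.8, 2, 2.6, 3.9, 4.2, 4.2, 4.6, 4.6
The 2 values of 4.2 occupy positions 5–6 → each gets rank 6.
The 2 values of 4.6 occupy positions 7–8 → each gets rank 8.

2, 4, 8, 3, 6, 6, 8, 1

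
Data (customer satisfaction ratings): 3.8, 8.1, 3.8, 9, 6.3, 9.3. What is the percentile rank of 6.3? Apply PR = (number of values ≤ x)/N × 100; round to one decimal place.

N = 6.
Strictly below 6.3: 2. Equal to 6.3: 1.
PR = 3/6 × 100 = 50.0

50.0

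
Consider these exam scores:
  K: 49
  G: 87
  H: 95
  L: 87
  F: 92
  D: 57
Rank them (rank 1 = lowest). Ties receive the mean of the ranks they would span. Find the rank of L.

Sorted (ascending): 49, 57, 87, 87, 92, 95
The 2 values of 87 occupy positions 3–4 → average rank (3+4)/2 = 3.5.
L has value 87 → rank 3.5.

3.5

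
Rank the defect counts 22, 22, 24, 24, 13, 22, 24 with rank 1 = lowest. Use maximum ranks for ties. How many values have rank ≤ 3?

Sorted (ascending): 13, 22, 22, 22, 24, 24, 24
The 3 values of 22 occupy positions 2–4 → each gets rank 4.
The 3 values of 24 occupy positions 5–7 → each gets rank 7.
Ranks ≤ 3: {1} → 1 value.

1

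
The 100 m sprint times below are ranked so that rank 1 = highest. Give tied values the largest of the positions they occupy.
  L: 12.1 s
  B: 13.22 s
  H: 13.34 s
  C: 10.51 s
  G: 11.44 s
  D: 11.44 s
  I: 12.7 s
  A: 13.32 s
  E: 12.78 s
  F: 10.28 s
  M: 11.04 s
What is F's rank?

11

Sorted (descending): 13.34, 13.32, 13.22, 12.78, 12.7, 12.1, 11.44, 11.44, 11.04, 10.51, 10.28
The 2 values of 11.44 occupy positions 7–8 → each gets rank 8.
F has value 10.28 s → rank 11.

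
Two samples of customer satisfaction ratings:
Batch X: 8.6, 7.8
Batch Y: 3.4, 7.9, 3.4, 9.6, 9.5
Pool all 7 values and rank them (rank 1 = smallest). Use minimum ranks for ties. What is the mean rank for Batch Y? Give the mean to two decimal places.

Sorted (ascending): 3.4, 3.4, 7.8, 7.9, 8.6, 9.5, 9.6
The 2 values of 3.4 occupy positions 1–2 → each gets rank 1.
Batch Y values → pooled ranks: 3.4→1, 7.9→4, 3.4→1, 9.6→7, 9.5→6
Mean rank = (1 + 4 + 1 + 7 + 6) / 5 = 3.80

3.80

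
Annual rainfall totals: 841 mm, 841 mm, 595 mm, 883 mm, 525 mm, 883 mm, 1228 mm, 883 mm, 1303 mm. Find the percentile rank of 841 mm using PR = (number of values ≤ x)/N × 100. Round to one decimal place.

N = 9.
Strictly below 841: 2. Equal to 841: 2.
PR = 4/9 × 100 = 44.4

44.4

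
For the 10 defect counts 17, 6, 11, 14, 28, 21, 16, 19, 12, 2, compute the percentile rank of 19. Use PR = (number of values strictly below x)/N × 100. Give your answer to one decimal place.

70.0

N = 10.
Strictly below 19: 7. Equal to 19: 1.
PR = 7/10 × 100 = 70.0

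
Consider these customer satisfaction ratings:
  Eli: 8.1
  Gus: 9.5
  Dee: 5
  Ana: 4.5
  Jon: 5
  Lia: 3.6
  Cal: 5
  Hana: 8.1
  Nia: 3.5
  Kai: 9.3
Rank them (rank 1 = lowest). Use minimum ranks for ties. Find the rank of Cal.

Sorted (ascending): 3.5, 3.6, 4.5, 5, 5, 5, 8.1, 8.1, 9.3, 9.5
The 3 values of 5 occupy positions 4–6 → each gets rank 4.
The 2 values of 8.1 occupy positions 7–8 → each gets rank 7.
Cal has value 5 → rank 4.

4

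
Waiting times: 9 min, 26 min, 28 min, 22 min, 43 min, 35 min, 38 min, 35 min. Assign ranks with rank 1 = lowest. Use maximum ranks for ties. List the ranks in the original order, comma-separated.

1, 3, 4, 2, 8, 6, 7, 6

Sorted (ascending): 9, 22, 26, 28, 35, 35, 38, 43
The 2 values of 35 occupy positions 5–6 → each gets rank 6.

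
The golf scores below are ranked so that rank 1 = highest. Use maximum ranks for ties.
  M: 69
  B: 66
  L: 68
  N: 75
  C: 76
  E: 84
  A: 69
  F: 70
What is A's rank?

6

Sorted (descending): 84, 76, 75, 70, 69, 69, 68, 66
The 2 values of 69 occupy positions 5–6 → each gets rank 6.
A has value 69 → rank 6.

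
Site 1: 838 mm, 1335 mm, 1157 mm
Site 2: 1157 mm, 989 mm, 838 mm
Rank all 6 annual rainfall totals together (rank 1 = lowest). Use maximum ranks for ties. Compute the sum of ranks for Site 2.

Sorted (ascending): 838, 838, 989, 1157, 1157, 1335
The 2 values of 838 occupy positions 1–2 → each gets rank 2.
The 2 values of 1157 occupy positions 4–5 → each gets rank 5.
Site 2 values → pooled ranks: 1157→5, 989→3, 838→2
Rank sum = 5 + 3 + 2 = 10

10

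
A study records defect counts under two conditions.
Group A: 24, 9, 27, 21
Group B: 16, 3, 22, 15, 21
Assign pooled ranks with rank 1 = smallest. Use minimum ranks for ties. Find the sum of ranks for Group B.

Sorted (ascending): 3, 9, 15, 16, 21, 21, 22, 24, 27
The 2 values of 21 occupy positions 5–6 → each gets rank 5.
Group B values → pooled ranks: 16→4, 3→1, 22→7, 15→3, 21→5
Rank sum = 4 + 1 + 7 + 3 + 5 = 20

20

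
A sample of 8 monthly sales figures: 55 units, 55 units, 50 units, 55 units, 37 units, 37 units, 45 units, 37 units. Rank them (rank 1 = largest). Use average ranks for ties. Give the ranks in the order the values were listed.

Sorted (descending): 55, 55, 55, 50, 45, 37, 37, 37
The 3 values of 55 occupy positions 1–3 → average rank 2.
The 3 values of 37 occupy positions 6–8 → average rank 7.

2, 2, 4, 2, 7, 7, 5, 7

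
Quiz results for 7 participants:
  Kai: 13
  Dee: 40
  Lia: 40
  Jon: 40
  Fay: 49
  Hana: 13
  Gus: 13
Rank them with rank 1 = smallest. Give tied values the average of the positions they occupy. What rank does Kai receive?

Sorted (ascending): 13, 13, 13, 40, 40, 40, 49
The 3 values of 13 occupy positions 1–3 → average rank 2.
The 3 values of 40 occupy positions 4–6 → average rank 5.
Kai has value 13 → rank 2.

2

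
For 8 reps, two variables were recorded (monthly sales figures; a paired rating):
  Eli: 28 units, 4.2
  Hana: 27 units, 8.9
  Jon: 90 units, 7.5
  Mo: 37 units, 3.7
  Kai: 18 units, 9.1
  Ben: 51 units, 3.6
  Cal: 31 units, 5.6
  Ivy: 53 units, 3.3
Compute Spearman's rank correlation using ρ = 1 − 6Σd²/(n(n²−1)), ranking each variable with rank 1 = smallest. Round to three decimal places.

Ranks of variable 1: 3, 2, 8, 5, 1, 6, 4, 7
Ranks of variable 2: 4, 7, 6, 3, 8, 2, 5, 1
d = r₁ − r₂: -1, -5, 2, 2, -7, 4, -1, 6
d²: 1, 25, 4, 4, 49, 16, 1, 36; Σd² = 136
ρ = 1 − 6·136/(8·63) = 1 − 816/504 = -0.619

-0.619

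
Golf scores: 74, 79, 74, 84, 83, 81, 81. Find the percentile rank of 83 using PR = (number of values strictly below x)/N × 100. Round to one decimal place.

N = 7.
Strictly below 83: 5. Equal to 83: 1.
PR = 5/7 × 100 = 71.4

71.4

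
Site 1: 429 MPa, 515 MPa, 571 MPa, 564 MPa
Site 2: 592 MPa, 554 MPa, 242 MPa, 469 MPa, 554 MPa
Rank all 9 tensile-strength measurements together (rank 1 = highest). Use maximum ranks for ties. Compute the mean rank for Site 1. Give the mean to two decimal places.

4.75

Sorted (descending): 592, 571, 564, 554, 554, 515, 469, 429, 242
The 2 values of 554 occupy positions 4–5 → each gets rank 5.
Site 1 values → pooled ranks: 429→8, 515→6, 571→2, 564→3
Mean rank = (8 + 6 + 2 + 3) / 4 = 4.75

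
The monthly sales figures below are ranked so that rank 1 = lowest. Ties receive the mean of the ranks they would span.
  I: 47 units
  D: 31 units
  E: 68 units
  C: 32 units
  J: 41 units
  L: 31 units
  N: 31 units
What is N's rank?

Sorted (ascending): 31, 31, 31, 32, 41, 47, 68
The 3 values of 31 occupy positions 1–3 → average rank 2.
N has value 31 units → rank 2.

2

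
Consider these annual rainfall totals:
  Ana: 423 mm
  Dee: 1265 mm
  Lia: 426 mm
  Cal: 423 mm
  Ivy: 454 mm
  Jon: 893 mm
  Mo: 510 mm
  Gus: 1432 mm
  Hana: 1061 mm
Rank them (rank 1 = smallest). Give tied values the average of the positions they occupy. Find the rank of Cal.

1.5

Sorted (ascending): 423, 423, 426, 454, 510, 893, 1061, 1265, 1432
The 2 values of 423 occupy positions 1–2 → average rank (1+2)/2 = 1.5.
Cal has value 423 mm → rank 1.5.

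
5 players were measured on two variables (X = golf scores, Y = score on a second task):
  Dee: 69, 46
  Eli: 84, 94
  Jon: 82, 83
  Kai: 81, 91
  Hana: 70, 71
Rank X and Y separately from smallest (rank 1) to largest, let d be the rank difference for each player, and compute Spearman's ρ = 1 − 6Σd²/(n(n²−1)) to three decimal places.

0.900

Ranks of variable 1: 1, 5, 4, 3, 2
Ranks of variable 2: 1, 5, 3, 4, 2
d = r₁ − r₂: 0, 0, 1, -1, 0
d²: 0, 0, 1, 1, 0; Σd² = 2
ρ = 1 − 6·2/(5·24) = 1 − 12/120 = 0.900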